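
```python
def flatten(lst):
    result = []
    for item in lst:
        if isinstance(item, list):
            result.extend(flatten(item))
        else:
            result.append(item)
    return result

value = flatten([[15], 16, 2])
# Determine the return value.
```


flatten([[15], 16, 2])
Processing each element:
  [15] is a list -> flatten recursively -> [15]
  16 is not a list -> append 16
  2 is not a list -> append 2
= [15, 16, 2]


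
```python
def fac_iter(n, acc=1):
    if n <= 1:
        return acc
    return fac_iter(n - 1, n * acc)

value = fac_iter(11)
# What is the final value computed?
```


fac_iter(11, 1)
= fac_iter(10, 11 * 1) = fac_iter(10, 11)
= fac_iter(9, 10 * 11) = fac_iter(9, 110)
= fac_iter(8, 9 * 110) = fac_iter(8, 990)
= fac_iter(7, 8 * 990) = fac_iter(7, 7920)
= fac_iter(6, 7 * 7920) = fac_iter(6, 55440)
= fac_iter(5, 6 * 55440) = fac_iter(5, 332640)
= fac_iter(4, 5 * 332640) = fac_iter(4, 1663200)
= fac_iter(3, 4 * 1663200) = fac_iter(3, 6652800)
= fac_iter(2, 3 * 6652800) = fac_iter(2, 19958400)
= fac_iter(1, 2 * 19958400) = fac_iter(1, 39916800)
n <= 1, return acc = 39916800


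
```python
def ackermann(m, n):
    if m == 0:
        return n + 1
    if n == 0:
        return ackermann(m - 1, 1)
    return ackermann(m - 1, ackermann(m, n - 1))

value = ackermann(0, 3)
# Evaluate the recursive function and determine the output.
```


ackermann(0, 3)
m == 0: return 3 + 1 = 4
= 4


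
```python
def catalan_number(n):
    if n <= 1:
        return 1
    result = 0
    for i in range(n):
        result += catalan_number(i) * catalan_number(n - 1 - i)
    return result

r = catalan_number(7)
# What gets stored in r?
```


catalan_number(7)
= sum of catalan_number(i) * catalan_number(7-1-i) for i in 0..6
First compute sub-values bottom-up:
  catalan_number(0) = 1, catalan_number(1) = 1
  catalan_number(2) = 1*1 + 1*1 = 2
  catalan_number(3) = 1*2 + 1*1 + 2*1 = 5
  catalan_number(4) = 1*5 + 1*2 + 2*1 + 5*1 = 14
  catalan_number(5) = 1*14 + 1*5 + 2*2 + 5*1 + 14*1 = 42
  catalan_number(6) = 1*42 + 1*14 + 2*5 + 5*2 + 14*1 + 42*1 = 132
Now catalan_number(7):
  catalan_number(0)*catalan_number(6) = 1*132 = 132
  catalan_number(1)*catalan_number(5) = 1*42 = 42
  catalan_number(2)*catalan_number(4) = 2*14 = 28
  catalan_number(3)*catalan_number(3) = 5*5 = 25
  catalan_number(4)*catalan_number(2) = 14*2 = 28
  catalan_number(5)*catalan_number(1) = 42*1 = 42
  catalan_number(6)*catalan_number(0) = 132*1 = 132
= 132 + 42 + 28 + 25 + 28 + 42 + 132
= 429


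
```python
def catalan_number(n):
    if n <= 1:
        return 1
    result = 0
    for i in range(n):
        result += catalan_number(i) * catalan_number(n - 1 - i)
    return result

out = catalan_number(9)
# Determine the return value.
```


catalan_number(9)
= sum of catalan_number(i) * catalan_number(9-1-i) for i in 0..8
First compute sub-values bottom-up:
  catalan_number(0) = 1, catalan_number(1) = 1
  catalan_number(2) = 1*1 + 1*1 = 2
  catalan_number(3) = 1*2 + 1*1 + 2*1 = 5
  catalan_number(4) = 1*5 + 1*2 + 2*1 + 5*1 = 14
  catalan_number(5) = 1*14 + 1*5 + 2*2 + 5*1 + 14*1 = 42
  catalan_number(6) = 1*42 + 1*14 + 2*5 + 5*2 + 14*1 + 42*1 = 132
  catalan_number(7) = 1*132 + 1*42 + 2*14 + 5*5 + 14*2 + 42*1 + 132*1 = 429
  catalan_number(8) = 1*429 + 1*132 + 2*42 + 5*14 + 14*5 + 42*2 + 132*1 + 429*1 = 1430
Now catalan_number(9):
  catalan_number(0)*catalan_number(8) = 1*1430 = 1430
  catalan_number(1)*catalan_number(7) = 1*429 = 429
  catalan_number(2)*catalan_number(6) = 2*132 = 264
  catalan_number(3)*catalan_number(5) = 5*42 = 210
  catalan_number(4)*catalan_number(4) = 14*14 = 196
  catalan_number(5)*catalan_number(3) = 42*5 = 210
  catalan_number(6)*catalan_number(2) = 132*2 = 264
  catalan_number(7)*catalan_number(1) = 429*1 = 429
  catalan_number(8)*catalan_number(0) = 1430*1 = 1430
= 1430 + 429 + 264 + 210 + 196 + 210 + 264 + 429 + 1430
= 4862


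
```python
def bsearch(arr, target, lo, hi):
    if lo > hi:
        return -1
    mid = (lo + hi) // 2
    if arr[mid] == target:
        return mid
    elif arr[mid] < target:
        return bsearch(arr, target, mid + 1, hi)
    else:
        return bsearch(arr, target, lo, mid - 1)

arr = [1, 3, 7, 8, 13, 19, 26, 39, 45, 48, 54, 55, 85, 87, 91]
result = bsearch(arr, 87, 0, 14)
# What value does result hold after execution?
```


bsearch(arr, 87, 0, 14)
lo=0, hi=14, mid=7, arr[mid]=39
39 < 87, search right half
lo=8, hi=14, mid=11, arr[mid]=55
55 < 87, search right half
lo=12, hi=14, mid=13, arr[mid]=87
arr[13] == 87, found at index 13
= 13


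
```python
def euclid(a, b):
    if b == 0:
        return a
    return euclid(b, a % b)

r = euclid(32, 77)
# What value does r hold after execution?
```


euclid(32, 77)
= euclid(77, 32 % 77) = euclid(77, 32)
= euclid(32, 77 % 32) = euclid(32, 13)
= euclid(13, 32 % 13) = euclid(13, 6)
= euclid(6, 13 % 6) = euclid(6, 1)
= euclid(1, 6 % 1) = euclid(1, 0)
b == 0, return a = 1


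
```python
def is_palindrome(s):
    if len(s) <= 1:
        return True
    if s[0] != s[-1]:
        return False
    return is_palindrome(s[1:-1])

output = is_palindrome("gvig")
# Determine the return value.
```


is_palindrome("gvig")
"gvig": s[0]='g' == s[-1]='g' -> is_palindrome("vi")
"vi": s[0]='v' != s[-1]='i' -> False
= False


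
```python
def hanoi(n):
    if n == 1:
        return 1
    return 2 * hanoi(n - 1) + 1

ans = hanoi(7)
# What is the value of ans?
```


hanoi(7)
= 2 * hanoi(6) + 1
= 2 * (2 * hanoi(5) + 1) + 1
= 2 * (2 * (2 * hanoi(4) + 1) + 1) + 1
= 2 * (2 * (2 * (2 * hanoi(3) + 1) + 1) + 1) + 1
= 2 * (2 * (2 * (2 * (2 * hanoi(2) + 1) + 1) + 1) + 1) + 1
= 2 * (2 * (2 * (2 * (2 * (2 * hanoi(1) + 1) + 1) + 1) + 1) + 1) + 1
Now compute bottom-up:
hanoi(1) = 1
hanoi(2) = 2 * 1 + 1 = 3
hanoi(3) = 2 * 3 + 1 = 7
hanoi(4) = 2 * 7 + 1 = 15
hanoi(5) = 2 * 15 + 1 = 31
hanoi(6) = 2 * 31 + 1 = 63
hanoi(7) = 2 * 63 + 1 = 127
= 127


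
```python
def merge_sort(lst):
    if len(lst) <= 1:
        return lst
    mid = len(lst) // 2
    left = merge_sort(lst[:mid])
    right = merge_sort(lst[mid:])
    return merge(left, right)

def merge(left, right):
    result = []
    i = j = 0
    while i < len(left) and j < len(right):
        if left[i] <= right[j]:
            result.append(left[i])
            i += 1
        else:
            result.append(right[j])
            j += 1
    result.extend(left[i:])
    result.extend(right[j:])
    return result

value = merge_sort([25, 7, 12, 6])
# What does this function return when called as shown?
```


merge_sort([25, 7, 12, 6])
Split into [25, 7] and [12, 6]
Left sorted: [7, 25]
Right sorted: [6, 12]
Merge [7, 25] and [6, 12]
= [6, 7, 12, 25]


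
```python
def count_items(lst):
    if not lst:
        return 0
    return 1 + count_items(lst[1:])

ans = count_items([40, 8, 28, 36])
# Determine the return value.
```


count_items([40, 8, 28, 36])
= 1 + count_items([8, 28, 36])
= 1 + 1 + count_items([28, 36])
= 1 + 1 + 1 + count_items([36])
= 1 + 1 + 1 + 1 + count_items([])
= 1 + 1 + 1 + 1 + 0
= 4


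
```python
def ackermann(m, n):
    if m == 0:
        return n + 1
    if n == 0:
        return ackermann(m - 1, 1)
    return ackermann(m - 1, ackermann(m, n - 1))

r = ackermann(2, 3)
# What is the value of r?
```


ackermann(2, 3)
= ackermann(1, ackermann(2, 2))
First compute ackermann(2, 2) = 7
= ackermann(1, 7)
= 9


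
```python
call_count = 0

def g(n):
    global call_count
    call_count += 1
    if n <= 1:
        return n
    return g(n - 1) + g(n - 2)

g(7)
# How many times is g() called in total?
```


g(7) calls g(6) and g(5); each non-base call branches into two more.
Let C(k) = total number of calls made by g(k), including the call to g(k) itself.
Base cases: C(0) = 1, C(1) = 1
Recurrence: C(k) = 1 + C(k-1) + C(k-2)
  C(2) = 1 + C(1) + C(0) = 1 + 1 + 1 = 3
  C(3) = 1 + C(2) + C(1) = 1 + 3 + 1 = 5
  C(4) = 1 + C(3) + C(2) = 1 + 5 + 3 = 9
  C(5) = 1 + C(4) + C(3) = 1 + 9 + 5 = 15
  C(6) = 1 + C(5) + C(4) = 1 + 15 + 9 = 25
  C(7) = 1 + C(6) + C(5) = 1 + 25 + 15 = 41
Total calls = C(7) = 41


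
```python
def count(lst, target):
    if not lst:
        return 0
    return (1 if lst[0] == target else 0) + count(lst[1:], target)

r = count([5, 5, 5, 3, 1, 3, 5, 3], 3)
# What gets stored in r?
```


count([5, 5, 5, 3, 1, 3, 5, 3], 3)
lst[0]=5 != 3: 0 + count([5, 5, 3, 1, 3, 5, 3], 3)
lst[0]=5 != 3: 0 + count([5, 3, 1, 3, 5, 3], 3)
lst[0]=5 != 3: 0 + count([3, 1, 3, 5, 3], 3)
lst[0]=3 == 3: 1 + count([1, 3, 5, 3], 3)
lst[0]=1 != 3: 0 + count([3, 5, 3], 3)
lst[0]=3 == 3: 1 + count([5, 3], 3)
lst[0]=5 != 3: 0 + count([3], 3)
lst[0]=3 == 3: 1 + count([], 3)
= 3


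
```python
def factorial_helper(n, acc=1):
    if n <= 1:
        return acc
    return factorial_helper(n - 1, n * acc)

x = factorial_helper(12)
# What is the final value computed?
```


factorial_helper(12, 1)
= factorial_helper(11, 12 * 1) = factorial_helper(11, 12)
= factorial_helper(10, 11 * 12) = factorial_helper(10, 132)
= factorial_helper(9, 10 * 132) = factorial_helper(9, 1320)
= factorial_helper(8, 9 * 1320) = factorial_helper(8, 11880)
= factorial_helper(7, 8 * 11880) = factorial_helper(7, 95040)
= factorial_helper(6, 7 * 95040) = factorial_helper(6, 665280)
= factorial_helper(5, 6 * 665280) = factorial_helper(5, 3991680)
= factorial_helper(4, 5 * 3991680) = factorial_helper(4, 19958400)
= factorial_helper(3, 4 * 19958400) = factorial_helper(3, 79833600)
= factorial_helper(2, 3 * 79833600) = factorial_helper(2, 239500800)
= factorial_helper(1, 2 * 239500800) = factorial_helper(1, 479001600)
n <= 1, return acc = 479001600


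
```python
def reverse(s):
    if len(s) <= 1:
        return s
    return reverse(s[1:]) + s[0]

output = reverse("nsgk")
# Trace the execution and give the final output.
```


reverse("nsgk")
= reverse("sgk") + "n"
= reverse("gk") + "s" + "n"
= reverse("k") + "g" + "s" + "n"
= "k" + "g" + "s" + "n"
= "kgsn"


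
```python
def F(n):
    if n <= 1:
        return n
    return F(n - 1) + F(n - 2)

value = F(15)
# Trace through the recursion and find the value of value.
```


F(15)
= F(14) + F(13)
= (F(13) + F(12)) + F(13)
Computing bottom-up: F(0)=0, F(1)=1, F(2)=1, F(3)=2, F(4)=3, F(5)=5, F(6)=8, F(7)=13, F(8)=21, F(9)=34, F(10)=55, F(11)=89, F(12)=144, F(13)=233, F(14)=377, F(15)=610
= 610


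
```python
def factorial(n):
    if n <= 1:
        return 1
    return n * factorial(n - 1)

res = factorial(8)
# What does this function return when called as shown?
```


factorial(8)
= 8 * factorial(7)
= 8 * 7 * factorial(6)
= 8 * 7 * 6 * factorial(5)
= 8 * 7 * 6 * 5 * factorial(4)
= 8 * 7 * 6 * 5 * 4 * factorial(3)
= 8 * 7 * 6 * 5 * 4 * 3 * factorial(2)
= 8 * 7 * 6 * 5 * 4 * 3 * 2 * factorial(1)
= 8 * 7 * 6 * 5 * 4 * 3 * 2 * 1
= 40320


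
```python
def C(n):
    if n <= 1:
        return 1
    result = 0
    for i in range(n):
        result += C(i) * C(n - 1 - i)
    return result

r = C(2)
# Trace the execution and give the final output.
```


C(2)
= sum of C(i) * C(2-1-i) for i in 0..1
  C(0)*C(1) = 1*1 = 1
  C(1)*C(0) = 1*1 = 1
= 1 + 1
= 2


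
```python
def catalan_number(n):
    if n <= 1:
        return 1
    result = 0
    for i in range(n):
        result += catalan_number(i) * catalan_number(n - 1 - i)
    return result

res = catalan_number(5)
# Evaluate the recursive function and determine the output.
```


catalan_number(5)
= sum of catalan_number(i) * catalan_number(5-1-i) for i in 0..4
First compute sub-values bottom-up:
  catalan_number(0) = 1, catalan_number(1) = 1
  catalan_number(2) = 1*1 + 1*1 = 2
  catalan_number(3) = 1*2 + 1*1 + 2*1 = 5
  catalan_number(4) = 1*5 + 1*2 + 2*1 + 5*1 = 14
Now catalan_number(5):
  catalan_number(0)*catalan_number(4) = 1*14 = 14
  catalan_number(1)*catalan_number(3) = 1*5 = 5
  catalan_number(2)*catalan_number(2) = 2*2 = 4
  catalan_number(3)*catalan_number(1) = 5*1 = 5
  catalan_number(4)*catalan_number(0) = 14*1 = 14
= 14 + 5 + 4 + 5 + 14
= 42


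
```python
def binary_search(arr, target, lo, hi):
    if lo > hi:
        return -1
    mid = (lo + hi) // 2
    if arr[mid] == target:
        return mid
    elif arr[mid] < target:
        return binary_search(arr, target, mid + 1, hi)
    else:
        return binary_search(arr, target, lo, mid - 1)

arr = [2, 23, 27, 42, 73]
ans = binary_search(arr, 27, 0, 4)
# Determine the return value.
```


binary_search(arr, 27, 0, 4)
lo=0, hi=4, mid=2, arr[mid]=27
arr[2] == 27, found at index 2
= 2


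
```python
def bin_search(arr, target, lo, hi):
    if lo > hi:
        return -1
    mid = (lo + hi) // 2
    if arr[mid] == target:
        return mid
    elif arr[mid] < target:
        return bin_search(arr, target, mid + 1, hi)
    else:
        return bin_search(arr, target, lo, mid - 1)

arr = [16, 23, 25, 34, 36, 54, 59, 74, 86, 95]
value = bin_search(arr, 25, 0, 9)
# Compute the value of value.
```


bin_search(arr, 25, 0, 9)
lo=0, hi=9, mid=4, arr[mid]=36
36 > 25, search left half
lo=0, hi=3, mid=1, arr[mid]=23
23 < 25, search right half
lo=2, hi=3, mid=2, arr[mid]=25
arr[2] == 25, found at index 2
= 2


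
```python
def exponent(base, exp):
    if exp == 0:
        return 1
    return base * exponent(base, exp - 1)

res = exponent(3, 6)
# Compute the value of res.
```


exponent(3, 6)
= 3 * exponent(3, 5)
= 3 * 3 * exponent(3, 4)
= 3 * 3 * 3 * exponent(3, 3)
= 3 * 3 * 3 * 3 * exponent(3, 2)
= 3 * 3 * 3 * 3 * 3 * exponent(3, 1)
= 3 * 3 * 3 * 3 * 3 * 3 * exponent(3, 0)
= 3 * 3 * 3 * 3 * 3 * 3 * 1
= 729


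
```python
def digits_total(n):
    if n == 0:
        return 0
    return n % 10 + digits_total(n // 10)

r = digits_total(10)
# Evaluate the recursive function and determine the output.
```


digits_total(10)
= 0 + digits_total(1)
= 0 + 1 + digits_total(0)
= 0 + 1 + 0
= 1


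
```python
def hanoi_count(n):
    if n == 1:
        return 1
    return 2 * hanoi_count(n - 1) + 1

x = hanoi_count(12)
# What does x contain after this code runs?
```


hanoi_count(12)
= 2 * hanoi_count(11) + 1
= 2 * (2 * hanoi_count(10) + 1) + 1
= 2 * (2 * (2 * hanoi_count(9) + 1) + 1) + 1
= 2 * (2 * (2 * (2 * hanoi_count(8) + 1) + 1) + 1) + 1
= 2 * (2 * (2 * (2 * (2 * hanoi_count(7) + 1) + 1) + 1) + 1) + 1
= 2 * (2 * (2 * (2 * (2 * (2 * hanoi_count(6) + 1) + 1) + 1) + 1) + 1) + 1
= 2 * (2 * (2 * (2 * (2 * (2 * (2 * hanoi_count(5) + 1) + 1) + 1) + 1) + 1) + 1) + 1
= 2 * (2 * (2 * (2 * (2 * (2 * (2 * (2 * hanoi_count(4) + 1) + 1) + 1) + 1) + 1) + 1) + 1) + 1
= 2 * (2 * (2 * (2 * (2 * (2 * (2 * (2 * (2 * hanoi_count(3) + 1) + 1) + 1) + 1) + 1) + 1) + 1) + 1) + 1
= 2 * (2 * (2 * (2 * (2 * (2 * (2 * (2 * (2 * (2 * hanoi_count(2) + 1) + 1) + 1) + 1) + 1) + 1) + 1) + 1) + 1) + 1
= 2 * (2 * (2 * (2 * (2 * (2 * (2 * (2 * (2 * (2 * (2 * hanoi_count(1) + 1) + 1) + 1) + 1) + 1) + 1) + 1) + 1) + 1) + 1) + 1
Now compute bottom-up:
hanoi_count(1) = 1
hanoi_count(2) = 2 * 1 + 1 = 3
hanoi_count(3) = 2 * 3 + 1 = 7
hanoi_count(4) = 2 * 7 + 1 = 15
hanoi_count(5) = 2 * 15 + 1 = 31
hanoi_count(6) = 2 * 31 + 1 = 63
hanoi_count(7) = 2 * 63 + 1 = 127
hanoi_count(8) = 2 * 127 + 1 = 255
hanoi_count(9) = 2 * 255 + 1 = 511
hanoi_count(10) = 2 * 511 + 1 = 1023
hanoi_count(11) = 2 * 1023 + 1 = 2047
hanoi_count(12) = 2 * 2047 + 1 = 4095
= 4095


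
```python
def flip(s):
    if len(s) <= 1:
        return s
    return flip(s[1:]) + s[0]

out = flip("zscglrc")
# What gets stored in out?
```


flip("zscglrc")
= flip("scglrc") + "z"
= flip("cglrc") + "s" + "z"
= flip("glrc") + "c" + "s" + "z"
= flip("lrc") + "g" + "c" + "s" + "z"
= flip("rc") + "l" + "g" + "c" + "s" + "z"
= flip("c") + "r" + "l" + "g" + "c" + "s" + "z"
= "c" + "r" + "l" + "g" + "c" + "s" + "z"
= "crlgcsz"


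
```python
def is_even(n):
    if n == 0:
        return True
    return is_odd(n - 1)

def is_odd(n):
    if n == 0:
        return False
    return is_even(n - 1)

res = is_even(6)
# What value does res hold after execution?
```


is_even(6)
= is_odd(5)
= is_even(4)
= is_odd(3)
= is_even(2)
= is_odd(1)
= is_even(0)
n == 0: return True
= True


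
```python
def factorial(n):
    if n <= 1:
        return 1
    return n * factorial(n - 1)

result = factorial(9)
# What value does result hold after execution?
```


factorial(9)
= 9 * factorial(8)
= 9 * 8 * factorial(7)
= 9 * 8 * 7 * factorial(6)
= 9 * 8 * 7 * 6 * factorial(5)
= 9 * 8 * 7 * 6 * 5 * factorial(4)
= 9 * 8 * 7 * 6 * 5 * 4 * factorial(3)
= 9 * 8 * 7 * 6 * 5 * 4 * 3 * factorial(2)
= 9 * 8 * 7 * 6 * 5 * 4 * 3 * 2 * factorial(1)
= 9 * 8 * 7 * 6 * 5 * 4 * 3 * 2 * 1
= 362880


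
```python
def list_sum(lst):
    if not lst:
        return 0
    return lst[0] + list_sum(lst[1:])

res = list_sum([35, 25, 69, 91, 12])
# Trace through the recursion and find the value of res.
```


list_sum([35, 25, 69, 91, 12])
= 35 + list_sum([25, 69, 91, 12])
= 35 + 25 + list_sum([69, 91, 12])
= 35 + 25 + 69 + list_sum([91, 12])
= 35 + 25 + 69 + 91 + list_sum([12])
= 35 + 25 + 69 + 91 + 12 + list_sum([])
= 35 + 25 + 69 + 91 + 12 + 0
= 232


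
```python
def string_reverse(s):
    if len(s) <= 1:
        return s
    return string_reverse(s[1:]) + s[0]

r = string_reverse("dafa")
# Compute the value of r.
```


string_reverse("dafa")
= string_reverse("afa") + "d"
= string_reverse("fa") + "a" + "d"
= string_reverse("a") + "f" + "a" + "d"
= "a" + "f" + "a" + "d"
= "afad"


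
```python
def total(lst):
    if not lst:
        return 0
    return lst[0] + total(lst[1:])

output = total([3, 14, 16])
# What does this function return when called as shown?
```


total([3, 14, 16])
= 3 + total([14, 16])
= 3 + 14 + total([16])
= 3 + 14 + 16 + total([])
= 3 + 14 + 16 + 0
= 33


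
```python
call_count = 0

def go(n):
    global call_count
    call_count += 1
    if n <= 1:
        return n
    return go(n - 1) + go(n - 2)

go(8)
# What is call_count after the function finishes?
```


go(8) calls go(7) and go(6); each non-base call branches into two more.
Let C(k) = total number of calls made by go(k), including the call to go(k) itself.
Base cases: C(0) = 1, C(1) = 1
Recurrence: C(k) = 1 + C(k-1) + C(k-2)
  C(2) = 1 + C(1) + C(0) = 1 + 1 + 1 = 3
  C(3) = 1 + C(2) + C(1) = 1 + 3 + 1 = 5
  C(4) = 1 + C(3) + C(2) = 1 + 5 + 3 = 9
  C(5) = 1 + C(4) + C(3) = 1 + 9 + 5 = 15
  C(6) = 1 + C(5) + C(4) = 1 + 15 + 9 = 25
  C(7) = 1 + C(6) + C(5) = 1 + 25 + 15 = 41
  C(8) = 1 + C(7) + C(6) = 1 + 41 + 25 = 67
Total calls = C(8) = 67


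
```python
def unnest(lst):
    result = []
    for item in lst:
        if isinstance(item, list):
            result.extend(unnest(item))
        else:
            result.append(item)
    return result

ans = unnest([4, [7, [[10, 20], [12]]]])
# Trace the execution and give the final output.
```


unnest([4, [7, [[10, 20], [12]]]])
Processing each element:
  4 is not a list -> append 4
  [7, [[10, 20], [12]]] is a list -> unnest recursively -> [7, 10, 20, 12]
= [4, 7, 10, 20, 12]


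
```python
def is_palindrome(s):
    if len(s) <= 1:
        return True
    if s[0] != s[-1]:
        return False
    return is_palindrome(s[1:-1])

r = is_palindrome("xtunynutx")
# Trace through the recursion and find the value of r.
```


is_palindrome("xtunynutx")
"xtunynutx": s[0]='x' == s[-1]='x' -> is_palindrome("tunynut")
"tunynut": s[0]='t' == s[-1]='t' -> is_palindrome("unynu")
"unynu": s[0]='u' == s[-1]='u' -> is_palindrome("nyn")
"nyn": s[0]='n' == s[-1]='n' -> is_palindrome("y")
"y": len <= 1 -> True
= True


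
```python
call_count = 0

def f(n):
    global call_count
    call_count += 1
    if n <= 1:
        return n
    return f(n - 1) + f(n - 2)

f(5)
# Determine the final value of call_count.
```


f(5) calls f(4) and f(3); each non-base call branches into two more.
Let C(k) = total number of calls made by f(k), including the call to f(k) itself.
Base cases: C(0) = 1, C(1) = 1
Recurrence: C(k) = 1 + C(k-1) + C(k-2)
  C(2) = 1 + C(1) + C(0) = 1 + 1 + 1 = 3
  C(3) = 1 + C(2) + C(1) = 1 + 3 + 1 = 5
  C(4) = 1 + C(3) + C(2) = 1 + 5 + 3 = 9
  C(5) = 1 + C(4) + C(3) = 1 + 9 + 5 = 15
Total calls = C(5) = 15


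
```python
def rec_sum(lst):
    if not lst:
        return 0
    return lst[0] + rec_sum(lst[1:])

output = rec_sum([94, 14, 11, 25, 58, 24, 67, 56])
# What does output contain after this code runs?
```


rec_sum([94, 14, 11, 25, 58, 24, 67, 56])
= 94 + rec_sum([14, 11, 25, 58, 24, 67, 56])
= 94 + 14 + rec_sum([11, 25, 58, 24, 67, 56])
= 94 + 14 + 11 + rec_sum([25, 58, 24, 67, 56])
= 94 + 14 + 11 + 25 + rec_sum([58, 24, 67, 56])
= 94 + 14 + 11 + 25 + 58 + rec_sum([24, 67, 56])
= 94 + 14 + 11 + 25 + 58 + 24 + rec_sum([67, 56])
= 94 + 14 + 11 + 25 + 58 + 24 + 67 + rec_sum([56])
= 94 + 14 + 11 + 25 + 58 + 24 + 67 + 56 + rec_sum([])
= 94 + 14 + 11 + 25 + 58 + 24 + 67 + 56 + 0
= 349


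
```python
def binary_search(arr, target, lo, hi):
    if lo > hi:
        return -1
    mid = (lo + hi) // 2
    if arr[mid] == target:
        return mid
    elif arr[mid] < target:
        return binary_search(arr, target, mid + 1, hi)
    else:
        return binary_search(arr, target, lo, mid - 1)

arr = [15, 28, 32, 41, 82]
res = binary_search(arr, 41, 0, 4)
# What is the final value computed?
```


binary_search(arr, 41, 0, 4)
lo=0, hi=4, mid=2, arr[mid]=32
32 < 41, search right half
lo=3, hi=4, mid=3, arr[mid]=41
arr[3] == 41, found at index 3
= 3


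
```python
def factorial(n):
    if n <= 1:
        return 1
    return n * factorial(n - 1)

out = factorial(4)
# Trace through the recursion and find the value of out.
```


factorial(4)
= 4 * factorial(3)
= 4 * 3 * factorial(2)
= 4 * 3 * 2 * factorial(1)
= 4 * 3 * 2 * 1
= 24


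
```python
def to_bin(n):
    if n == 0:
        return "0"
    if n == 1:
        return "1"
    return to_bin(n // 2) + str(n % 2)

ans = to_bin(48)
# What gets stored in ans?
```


to_bin(48)
= to_bin(24) + "0"
= to_bin(12) + "0" + "0"
= to_bin(6) + "0" + "0" + "0"
= to_bin(3) + "0" + "0" + "0" + "0"
= to_bin(1) + "1" + "0" + "0" + "0" + "0"
= "1" + "1" + "0" + "0" + "0" + "0"
= "110000"


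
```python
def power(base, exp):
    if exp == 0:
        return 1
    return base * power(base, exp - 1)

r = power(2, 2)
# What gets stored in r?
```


power(2, 2)
= 2 * power(2, 1)
= 2 * 2 * power(2, 0)
= 2 * 2 * 1
= 4


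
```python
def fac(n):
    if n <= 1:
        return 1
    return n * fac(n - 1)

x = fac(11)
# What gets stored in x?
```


fac(11)
= 11 * fac(10)
= 11 * 10 * fac(9)
= 11 * 10 * 9 * fac(8)
= 11 * 10 * 9 * 8 * fac(7)
= 11 * 10 * 9 * 8 * 7 * fac(6)
= 11 * 10 * 9 * 8 * 7 * 6 * fac(5)
= 11 * 10 * 9 * 8 * 7 * 6 * 5 * fac(4)
= 11 * 10 * 9 * 8 * 7 * 6 * 5 * 4 * fac(3)
= 11 * 10 * 9 * 8 * 7 * 6 * 5 * 4 * 3 * fac(2)
= 11 * 10 * 9 * 8 * 7 * 6 * 5 * 4 * 3 * 2 * fac(1)
= 11 * 10 * 9 * 8 * 7 * 6 * 5 * 4 * 3 * 2 * 1
= 39916800


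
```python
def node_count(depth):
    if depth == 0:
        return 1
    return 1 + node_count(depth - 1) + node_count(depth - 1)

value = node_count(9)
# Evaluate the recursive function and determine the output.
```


node_count(9)
= 1 + node_count(8) + node_count(8)
= 1 + 2 * node_count(8)
node_count(k) = 2^(k+1) - 1
node_count(0) = 1
node_count(1) = 3
node_count(2) = 7
node_count(3) = 15
node_count(4) = 31
node_count(9) = 2^10 - 1 = 1023


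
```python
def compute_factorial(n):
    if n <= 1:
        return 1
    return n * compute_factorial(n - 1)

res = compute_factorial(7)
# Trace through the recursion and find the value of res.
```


compute_factorial(7)
= 7 * compute_factorial(6)
= 7 * 6 * compute_factorial(5)
= 7 * 6 * 5 * compute_factorial(4)
= 7 * 6 * 5 * 4 * compute_factorial(3)
= 7 * 6 * 5 * 4 * 3 * compute_factorial(2)
= 7 * 6 * 5 * 4 * 3 * 2 * compute_factorial(1)
= 7 * 6 * 5 * 4 * 3 * 2 * 1
= 5040


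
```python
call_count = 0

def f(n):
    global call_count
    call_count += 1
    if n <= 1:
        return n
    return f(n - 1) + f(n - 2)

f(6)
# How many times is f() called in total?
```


f(6) calls f(5) and f(4); each non-base call branches into two more.
Let C(k) = total number of calls made by f(k), including the call to f(k) itself.
Base cases: C(0) = 1, C(1) = 1
Recurrence: C(k) = 1 + C(k-1) + C(k-2)
  C(2) = 1 + C(1) + C(0) = 1 + 1 + 1 = 3
  C(3) = 1 + C(2) + C(1) = 1 + 3 + 1 = 5
  C(4) = 1 + C(3) + C(2) = 1 + 5 + 3 = 9
  C(5) = 1 + C(4) + C(3) = 1 + 9 + 5 = 15
  C(6) = 1 + C(5) + C(4) = 1 + 15 + 9 = 25
Total calls = C(6) = 25


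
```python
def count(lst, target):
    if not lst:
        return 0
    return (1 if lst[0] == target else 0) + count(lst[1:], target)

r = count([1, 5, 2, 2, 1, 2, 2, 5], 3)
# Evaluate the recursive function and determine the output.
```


count([1, 5, 2, 2, 1, 2, 2, 5], 3)
lst[0]=1 != 3: 0 + count([5, 2, 2, 1, 2, 2, 5], 3)
lst[0]=5 != 3: 0 + count([2, 2, 1, 2, 2, 5], 3)
lst[0]=2 != 3: 0 + count([2, 1, 2, 2, 5], 3)
lst[0]=2 != 3: 0 + count([1, 2, 2, 5], 3)
lst[0]=1 != 3: 0 + count([2, 2, 5], 3)
lst[0]=2 != 3: 0 + count([2, 5], 3)
lst[0]=2 != 3: 0 + count([5], 3)
lst[0]=5 != 3: 0 + count([], 3)
= 0


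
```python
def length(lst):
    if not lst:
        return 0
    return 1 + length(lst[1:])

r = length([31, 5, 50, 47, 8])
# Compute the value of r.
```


length([31, 5, 50, 47, 8])
= 1 + length([5, 50, 47, 8])
= 1 + 1 + length([50, 47, 8])
= 1 + 1 + 1 + length([47, 8])
= 1 + 1 + 1 + 1 + length([8])
= 1 + 1 + 1 + 1 + 1 + length([])
= 1 + 1 + 1 + 1 + 1 + 0
= 5


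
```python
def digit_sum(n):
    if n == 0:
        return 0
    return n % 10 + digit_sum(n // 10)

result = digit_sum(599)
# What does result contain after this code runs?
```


digit_sum(599)
= 9 + digit_sum(59)
= 9 + 9 + digit_sum(5)
= 9 + 9 + 5 + digit_sum(0)
= 9 + 9 + 5 + 0
= 23


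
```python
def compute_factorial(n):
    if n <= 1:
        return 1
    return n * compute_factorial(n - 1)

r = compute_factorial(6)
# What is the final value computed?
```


compute_factorial(6)
= 6 * compute_factorial(5)
= 6 * 5 * compute_factorial(4)
= 6 * 5 * 4 * compute_factorial(3)
= 6 * 5 * 4 * 3 * compute_factorial(2)
= 6 * 5 * 4 * 3 * 2 * compute_factorial(1)
= 6 * 5 * 4 * 3 * 2 * 1
= 720


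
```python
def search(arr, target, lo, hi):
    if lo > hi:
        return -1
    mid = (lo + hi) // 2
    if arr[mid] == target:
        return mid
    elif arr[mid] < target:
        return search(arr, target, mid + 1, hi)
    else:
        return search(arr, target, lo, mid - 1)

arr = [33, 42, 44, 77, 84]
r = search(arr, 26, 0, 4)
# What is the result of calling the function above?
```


search(arr, 26, 0, 4)
lo=0, hi=4, mid=2, arr[mid]=44
44 > 26, search left half
lo=0, hi=1, mid=0, arr[mid]=33
33 > 26, search left half
lo > hi, target not found, return -1
= -1


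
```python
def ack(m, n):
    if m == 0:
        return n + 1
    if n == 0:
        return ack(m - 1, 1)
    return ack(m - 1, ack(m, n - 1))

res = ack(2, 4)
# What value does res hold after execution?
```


ack(2, 4)
= ack(1, ack(2, 3))
First compute ack(2, 3) = 9
= ack(1, 9)
= 11


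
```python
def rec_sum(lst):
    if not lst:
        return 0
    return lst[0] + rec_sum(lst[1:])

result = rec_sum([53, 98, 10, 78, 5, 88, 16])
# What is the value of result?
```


rec_sum([53, 98, 10, 78, 5, 88, 16])
= 53 + rec_sum([98, 10, 78, 5, 88, 16])
= 53 + 98 + rec_sum([10, 78, 5, 88, 16])
= 53 + 98 + 10 + rec_sum([78, 5, 88, 16])
= 53 + 98 + 10 + 78 + rec_sum([5, 88, 16])
= 53 + 98 + 10 + 78 + 5 + rec_sum([88, 16])
= 53 + 98 + 10 + 78 + 5 + 88 + rec_sum([16])
= 53 + 98 + 10 + 78 + 5 + 88 + 16 + rec_sum([])
= 53 + 98 + 10 + 78 + 5 + 88 + 16 + 0
= 348


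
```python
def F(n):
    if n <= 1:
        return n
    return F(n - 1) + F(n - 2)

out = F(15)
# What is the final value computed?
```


F(15)
= F(14) + F(13)
= (F(13) + F(12)) + F(13)
Computing bottom-up: F(0)=0, F(1)=1, F(2)=1, F(3)=2, F(4)=3, F(5)=5, F(6)=8, F(7)=13, F(8)=21, F(9)=34, F(10)=55, F(11)=89, F(12)=144, F(13)=233, F(14)=377, F(15)=610
= 610


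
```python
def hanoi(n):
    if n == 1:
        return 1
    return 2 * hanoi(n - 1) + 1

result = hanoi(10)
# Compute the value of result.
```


hanoi(10)
= 2 * hanoi(9) + 1
= 2 * (2 * hanoi(8) + 1) + 1
= 2 * (2 * (2 * hanoi(7) + 1) + 1) + 1
= 2 * (2 * (2 * (2 * hanoi(6) + 1) + 1) + 1) + 1
= 2 * (2 * (2 * (2 * (2 * hanoi(5) + 1) + 1) + 1) + 1) + 1
= 2 * (2 * (2 * (2 * (2 * (2 * hanoi(4) + 1) + 1) + 1) + 1) + 1) + 1
= 2 * (2 * (2 * (2 * (2 * (2 * (2 * hanoi(3) + 1) + 1) + 1) + 1) + 1) + 1) + 1
= 2 * (2 * (2 * (2 * (2 * (2 * (2 * (2 * hanoi(2) + 1) + 1) + 1) + 1) + 1) + 1) + 1) + 1
= 2 * (2 * (2 * (2 * (2 * (2 * (2 * (2 * (2 * hanoi(1) + 1) + 1) + 1) + 1) + 1) + 1) + 1) + 1) + 1
Now compute bottom-up:
hanoi(1) = 1
hanoi(2) = 2 * 1 + 1 = 3
hanoi(3) = 2 * 3 + 1 = 7
hanoi(4) = 2 * 7 + 1 = 15
hanoi(5) = 2 * 15 + 1 = 31
hanoi(6) = 2 * 31 + 1 = 63
hanoi(7) = 2 * 63 + 1 = 127
hanoi(8) = 2 * 127 + 1 = 255
hanoi(9) = 2 * 255 + 1 = 511
hanoi(10) = 2 * 511 + 1 = 1023
= 1023


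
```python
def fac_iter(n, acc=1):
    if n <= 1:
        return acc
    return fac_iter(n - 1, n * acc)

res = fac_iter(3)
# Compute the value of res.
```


fac_iter(3, 1)
= fac_iter(2, 3 * 1) = fac_iter(2, 3)
= fac_iter(1, 2 * 3) = fac_iter(1, 6)
n <= 1, return acc = 6


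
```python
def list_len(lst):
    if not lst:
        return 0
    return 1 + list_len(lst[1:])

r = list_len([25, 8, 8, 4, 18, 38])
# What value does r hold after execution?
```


list_len([25, 8, 8, 4, 18, 38])
= 1 + list_len([8, 8, 4, 18, 38])
= 1 + 1 + list_len([8, 4, 18, 38])
= 1 + 1 + 1 + list_len([4, 18, 38])
= 1 + 1 + 1 + 1 + list_len([18, 38])
= 1 + 1 + 1 + 1 + 1 + list_len([38])
= 1 + 1 + 1 + 1 + 1 + 1 + list_len([])
= 1 + 1 + 1 + 1 + 1 + 1 + 0
= 6


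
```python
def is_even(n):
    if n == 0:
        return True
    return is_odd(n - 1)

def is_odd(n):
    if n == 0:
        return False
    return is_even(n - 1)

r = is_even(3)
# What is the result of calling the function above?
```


is_even(3)
= is_odd(2)
= is_even(1)
= is_odd(0)
n == 0: return False
= False


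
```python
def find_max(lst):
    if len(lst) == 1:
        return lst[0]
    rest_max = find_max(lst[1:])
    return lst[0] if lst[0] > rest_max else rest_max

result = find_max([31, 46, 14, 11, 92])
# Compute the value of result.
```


find_max([31, 46, 14, 11, 92])
= compare 31 with find_max([46, 14, 11, 92])
= compare 46 with find_max([14, 11, 92])
= compare 14 with find_max([11, 92])
= compare 11 with find_max([92])
Base: find_max([92]) = 92
compare 11 with 92: max = 92
compare 14 with 92: max = 92
compare 46 with 92: max = 92
compare 31 with 92: max = 92
= 92


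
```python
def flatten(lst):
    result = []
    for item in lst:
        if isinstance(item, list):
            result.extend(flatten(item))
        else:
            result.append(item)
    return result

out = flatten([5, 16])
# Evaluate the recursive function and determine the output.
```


flatten([5, 16])
Processing each element:
  5 is not a list -> append 5
  16 is not a list -> append 16
= [5, 16]


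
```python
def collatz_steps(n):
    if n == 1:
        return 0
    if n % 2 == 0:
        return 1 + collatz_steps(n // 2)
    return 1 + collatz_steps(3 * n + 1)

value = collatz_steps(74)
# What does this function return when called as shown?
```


collatz_steps(74)
74 is even -> collatz_steps(37)
37 is odd -> 3*37+1 = 112 -> collatz_steps(112)
112 is even -> collatz_steps(56)
56 is even -> collatz_steps(28)
28 is even -> collatz_steps(14)
14 is even -> collatz_steps(7)
7 is odd -> 3*7+1 = 22 -> collatz_steps(22)
22 is even -> collatz_steps(11)
11 is odd -> 3*11+1 = 34 -> collatz_steps(34)
34 is even -> collatz_steps(17)
17 is odd -> 3*17+1 = 52 -> collatz_steps(52)
52 is even -> collatz_steps(26)
26 is even -> collatz_steps(13)
13 is odd -> 3*13+1 = 40 -> collatz_steps(40)
40 is even -> collatz_steps(20)
20 is even -> collatz_steps(10)
10 is even -> collatz_steps(5)
5 is odd -> 3*5+1 = 16 -> collatz_steps(16)
16 is even -> collatz_steps(8)
8 is even -> collatz_steps(4)
4 is even -> collatz_steps(2)
2 is even -> collatz_steps(1)
Reached 1 after 22 steps
= 22


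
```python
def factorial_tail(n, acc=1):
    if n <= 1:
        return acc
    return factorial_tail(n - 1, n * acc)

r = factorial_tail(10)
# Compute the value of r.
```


factorial_tail(10, 1)
= factorial_tail(9, 10 * 1) = factorial_tail(9, 10)
= factorial_tail(8, 9 * 10) = factorial_tail(8, 90)
= factorial_tail(7, 8 * 90) = factorial_tail(7, 720)
= factorial_tail(6, 7 * 720) = factorial_tail(6, 5040)
= factorial_tail(5, 6 * 5040) = factorial_tail(5, 30240)
= factorial_tail(4, 5 * 30240) = factorial_tail(4, 151200)
= factorial_tail(3, 4 * 151200) = factorial_tail(3, 604800)
= factorial_tail(2, 3 * 604800) = factorial_tail(2, 1814400)
= factorial_tail(1, 2 * 1814400) = factorial_tail(1, 3628800)
n <= 1, return acc = 3628800


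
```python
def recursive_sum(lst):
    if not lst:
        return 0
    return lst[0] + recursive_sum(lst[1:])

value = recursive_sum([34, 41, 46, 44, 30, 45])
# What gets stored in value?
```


recursive_sum([34, 41, 46, 44, 30, 45])
= 34 + recursive_sum([41, 46, 44, 30, 45])
= 34 + 41 + recursive_sum([46, 44, 30, 45])
= 34 + 41 + 46 + recursive_sum([44, 30, 45])
= 34 + 41 + 46 + 44 + recursive_sum([30, 45])
= 34 + 41 + 46 + 44 + 30 + recursive_sum([45])
= 34 + 41 + 46 + 44 + 30 + 45 + recursive_sum([])
= 34 + 41 + 46 + 44 + 30 + 45 + 0
= 240


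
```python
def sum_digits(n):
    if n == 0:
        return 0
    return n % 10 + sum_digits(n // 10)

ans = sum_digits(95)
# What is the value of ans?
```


sum_digits(95)
= 5 + sum_digits(9)
= 5 + 9 + sum_digits(0)
= 5 + 9 + 0
= 14


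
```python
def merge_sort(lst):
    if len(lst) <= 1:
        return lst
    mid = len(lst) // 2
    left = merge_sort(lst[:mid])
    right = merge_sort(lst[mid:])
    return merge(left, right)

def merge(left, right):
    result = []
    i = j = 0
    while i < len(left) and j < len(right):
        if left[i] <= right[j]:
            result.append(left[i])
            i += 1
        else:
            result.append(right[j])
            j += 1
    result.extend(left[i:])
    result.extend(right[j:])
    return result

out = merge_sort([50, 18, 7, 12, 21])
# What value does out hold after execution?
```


merge_sort([50, 18, 7, 12, 21])
Split into [50, 18] and [7, 12, 21]
Left sorted: [18, 50]
Right sorted: [7, 12, 21]
Merge [18, 50] and [7, 12, 21]
= [7, 12, 18, 21, 50]


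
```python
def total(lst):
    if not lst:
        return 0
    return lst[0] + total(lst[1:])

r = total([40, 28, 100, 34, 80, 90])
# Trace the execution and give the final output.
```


total([40, 28, 100, 34, 80, 90])
= 40 + total([28, 100, 34, 80, 90])
= 40 + 28 + total([100, 34, 80, 90])
= 40 + 28 + 100 + total([34, 80, 90])
= 40 + 28 + 100 + 34 + total([80, 90])
= 40 + 28 + 100 + 34 + 80 + total([90])
= 40 + 28 + 100 + 34 + 80 + 90 + total([])
= 40 + 28 + 100 + 34 + 80 + 90 + 0
= 372


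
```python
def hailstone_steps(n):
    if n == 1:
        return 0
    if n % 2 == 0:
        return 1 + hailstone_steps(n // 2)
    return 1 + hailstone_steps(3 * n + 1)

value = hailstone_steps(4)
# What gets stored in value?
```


hailstone_steps(4)
4 is even -> hailstone_steps(2)
2 is even -> hailstone_steps(1)
Reached 1 after 2 steps
= 2


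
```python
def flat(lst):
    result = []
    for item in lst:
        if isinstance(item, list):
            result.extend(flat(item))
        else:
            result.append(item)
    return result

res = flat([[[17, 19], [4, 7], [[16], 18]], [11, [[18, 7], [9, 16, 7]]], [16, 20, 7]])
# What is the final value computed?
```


flat([[[17, 19], [4, 7], [[16], 18]], [11, [[18, 7], [9, 16, 7]]], [16, 20, 7]])
Processing each element:
  [[17, 19], [4, 7], [[16], 18]] is a list -> flat recursively -> [17, 19, 4, 7, 16, 18]
  [11, [[18, 7], [9, 16, 7]]] is a list -> flat recursively -> [11, 18, 7, 9, 16, 7]
  [16, 20, 7] is a list -> flat recursively -> [16, 20, 7]
= [17, 19, 4, 7, 16, 18, 11, 18, 7, 9, 16, 7, 16, 20, 7]


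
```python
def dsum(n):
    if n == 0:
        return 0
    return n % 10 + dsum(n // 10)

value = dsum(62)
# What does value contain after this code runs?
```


dsum(62)
= 2 + dsum(6)
= 2 + 6 + dsum(0)
= 2 + 6 + 0
= 8


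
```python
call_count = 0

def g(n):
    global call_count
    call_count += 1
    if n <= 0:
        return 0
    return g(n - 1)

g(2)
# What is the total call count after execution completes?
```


g(2) calls g(1) calls ... calls g(0)
Total calls: 2 + 1 (for base case) = 3


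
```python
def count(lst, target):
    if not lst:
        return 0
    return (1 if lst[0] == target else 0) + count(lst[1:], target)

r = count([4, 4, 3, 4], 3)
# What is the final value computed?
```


count([4, 4, 3, 4], 3)
lst[0]=4 != 3: 0 + count([4, 3, 4], 3)
lst[0]=4 != 3: 0 + count([3, 4], 3)
lst[0]=3 == 3: 1 + count([4], 3)
lst[0]=4 != 3: 0 + count([], 3)
= 1


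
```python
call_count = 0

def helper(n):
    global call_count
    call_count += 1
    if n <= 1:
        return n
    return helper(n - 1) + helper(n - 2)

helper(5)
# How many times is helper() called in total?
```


helper(5) calls helper(4) and helper(3); each non-base call branches into two more.
Let C(k) = total number of calls made by helper(k), including the call to helper(k) itself.
Base cases: C(0) = 1, C(1) = 1
Recurrence: C(k) = 1 + C(k-1) + C(k-2)
  C(2) = 1 + C(1) + C(0) = 1 + 1 + 1 = 3
  C(3) = 1 + C(2) + C(1) = 1 + 3 + 1 = 5
  C(4) = 1 + C(3) + C(2) = 1 + 5 + 3 = 9
  C(5) = 1 + C(4) + C(3) = 1 + 9 + 5 = 15
Total calls = C(5) = 15


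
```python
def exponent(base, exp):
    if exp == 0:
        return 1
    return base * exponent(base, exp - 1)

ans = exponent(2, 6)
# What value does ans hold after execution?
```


exponent(2, 6)
= 2 * exponent(2, 5)
= 2 * 2 * exponent(2, 4)
= 2 * 2 * 2 * exponent(2, 3)
= 2 * 2 * 2 * 2 * exponent(2, 2)
= 2 * 2 * 2 * 2 * 2 * exponent(2, 1)
= 2 * 2 * 2 * 2 * 2 * 2 * exponent(2, 0)
= 2 * 2 * 2 * 2 * 2 * 2 * 1
= 64


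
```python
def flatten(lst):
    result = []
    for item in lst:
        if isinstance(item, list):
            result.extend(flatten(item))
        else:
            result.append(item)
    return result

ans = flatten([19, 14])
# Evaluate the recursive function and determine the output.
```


flatten([19, 14])
Processing each element:
  19 is not a list -> append 19
  14 is not a list -> append 14
= [19, 14]


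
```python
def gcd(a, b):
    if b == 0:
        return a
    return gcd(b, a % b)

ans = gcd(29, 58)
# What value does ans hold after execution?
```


gcd(29, 58)
= gcd(58, 29 % 58) = gcd(58, 29)
= gcd(29, 58 % 29) = gcd(29, 0)
b == 0, return a = 29


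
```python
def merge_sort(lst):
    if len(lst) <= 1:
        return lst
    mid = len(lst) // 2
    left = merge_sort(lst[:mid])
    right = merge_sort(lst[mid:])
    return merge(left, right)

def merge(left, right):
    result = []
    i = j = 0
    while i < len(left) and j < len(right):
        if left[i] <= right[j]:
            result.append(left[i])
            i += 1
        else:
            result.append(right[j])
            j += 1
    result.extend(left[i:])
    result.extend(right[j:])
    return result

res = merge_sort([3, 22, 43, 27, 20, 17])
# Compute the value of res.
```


merge_sort([3, 22, 43, 27, 20, 17])
Split into [3, 22, 43] and [27, 20, 17]
Left sorted: [3, 22, 43]
Right sorted: [17, 20, 27]
Merge [3, 22, 43] and [17, 20, 27]
= [3, 17, 20, 22, 27, 43]


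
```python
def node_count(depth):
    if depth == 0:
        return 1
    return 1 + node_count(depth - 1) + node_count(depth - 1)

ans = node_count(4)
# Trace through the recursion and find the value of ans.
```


node_count(4)
= 1 + node_count(3) + node_count(3)
= 1 + 2 * node_count(3)
node_count(k) = 2^(k+1) - 1
node_count(0) = 1
node_count(1) = 3
node_count(2) = 7
node_count(3) = 15
node_count(4) = 31
node_count(4) = 2^5 - 1 = 31


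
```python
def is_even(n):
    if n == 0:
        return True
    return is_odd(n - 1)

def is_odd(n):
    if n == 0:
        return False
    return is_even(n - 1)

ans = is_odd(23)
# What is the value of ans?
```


is_odd(23)
= is_even(22)
= is_odd(21)
= is_even(20)
= is_odd(19)
= is_even(18)
= is_odd(17)
= is_even(16)
= is_odd(15)
= is_even(14)
= is_odd(13)
= is_even(12)
= is_odd(11)
= is_even(10)
= is_odd(9)
= is_even(8)
= is_odd(7)
= is_even(6)
= is_odd(5)
= is_even(4)
= is_odd(3)
= is_even(2)
= is_odd(1)
= is_even(0)
n == 0: return True
= True
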